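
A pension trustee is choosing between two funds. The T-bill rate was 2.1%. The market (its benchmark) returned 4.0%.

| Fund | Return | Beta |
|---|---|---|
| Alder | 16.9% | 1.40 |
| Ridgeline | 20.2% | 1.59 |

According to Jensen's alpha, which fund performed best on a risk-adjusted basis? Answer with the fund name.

Alder: α = 16.9% − [2.1% + 1.40 × (4.0% − 2.1%)] = 12.140
Ridgeline: α = 20.2% − [2.1% + 1.59 × (4.0% − 2.1%)] = 15.079
Highest: Ridgeline (15.079).

Ridgeline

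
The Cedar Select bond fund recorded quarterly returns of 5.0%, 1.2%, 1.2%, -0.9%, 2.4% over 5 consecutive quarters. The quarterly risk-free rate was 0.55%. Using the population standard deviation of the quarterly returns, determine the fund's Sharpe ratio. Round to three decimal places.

0.638

μ = (5 + 1.2 + 1.2 − 0.9 + 2.4) / 5 = 8.90 / 5 = 1.7800%
Σ(r − μ)² = (5 − 1.7800)² + (1.2 − 1.7800)² + (1.2 − 1.7800)² + … = 18.6080
population σ = √(18.6080 / 5) = √3.7216 = 1.9291%
Sharpe = (μ − rf) / σ = (1.7800 − 0.55) / 1.9291 = 1.2300 / 1.9291 = 0.6376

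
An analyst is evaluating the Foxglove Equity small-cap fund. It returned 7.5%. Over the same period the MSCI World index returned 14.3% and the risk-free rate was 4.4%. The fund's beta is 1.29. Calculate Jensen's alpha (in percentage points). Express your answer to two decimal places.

-9.67

CAPM expected return = Rf + β(Rm − Rf) = 4.4% + 1.29 × (14.3% − 4.4%) = 4.4 + 1.29 × 9.90 = 17.1710%
Jensen's α = Rp − E[R] = 7.5% − 17.1710% = -9.6710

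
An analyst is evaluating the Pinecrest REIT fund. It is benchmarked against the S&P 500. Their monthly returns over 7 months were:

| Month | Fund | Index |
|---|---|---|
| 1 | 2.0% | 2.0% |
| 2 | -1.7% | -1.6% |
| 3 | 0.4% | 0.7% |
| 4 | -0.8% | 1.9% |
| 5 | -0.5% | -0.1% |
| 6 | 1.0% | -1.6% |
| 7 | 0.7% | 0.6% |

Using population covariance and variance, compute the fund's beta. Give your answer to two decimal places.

0.31

r̄p = 0.1571%,  r̄m = 0.2714%
Cov = Σ(rp − r̄p)(rm − r̄m) / 7 = 0.5788
Var(rm) = Σ(rm − r̄m)² / 7 = 1.8678
β = Cov / Var = 0.5788 / 1.8678 = 0.3099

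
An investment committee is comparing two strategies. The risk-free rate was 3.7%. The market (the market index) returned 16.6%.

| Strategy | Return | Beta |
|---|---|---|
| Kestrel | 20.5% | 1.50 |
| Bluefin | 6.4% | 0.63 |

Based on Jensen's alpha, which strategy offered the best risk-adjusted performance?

Kestrel: α = 20.5% − [3.7% + 1.50 × (16.6% − 3.7%)] = -2.550
Bluefin: α = 6.4% − [3.7% + 0.63 × (16.6% − 3.7%)] = -5.427
Highest: Kestrel (-2.550).

Kestrel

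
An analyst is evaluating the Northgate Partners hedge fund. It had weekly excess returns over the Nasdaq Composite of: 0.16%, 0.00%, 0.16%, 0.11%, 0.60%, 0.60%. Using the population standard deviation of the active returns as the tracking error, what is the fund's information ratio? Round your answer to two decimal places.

1.14

Mean return r̄ = 1.630 / 6 = 0.2717%
Population std dev = √[0.3405 / 6] = 0.2382%
IR = r̄ / tracking error = 0.2717 / 0.2382 = 1.1406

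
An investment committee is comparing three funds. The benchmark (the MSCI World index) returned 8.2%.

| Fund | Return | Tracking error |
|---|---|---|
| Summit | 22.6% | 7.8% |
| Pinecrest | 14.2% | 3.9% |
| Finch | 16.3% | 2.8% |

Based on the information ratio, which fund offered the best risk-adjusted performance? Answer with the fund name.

Summit: IR = (22.6% − 8.2%) / 7.8% = 1.846
Pinecrest: IR = (14.2% − 8.2%) / 3.9% = 1.538
Finch: IR = (16.3% − 8.2%) / 2.8% = 2.893
Highest: Finch (2.893).

Finch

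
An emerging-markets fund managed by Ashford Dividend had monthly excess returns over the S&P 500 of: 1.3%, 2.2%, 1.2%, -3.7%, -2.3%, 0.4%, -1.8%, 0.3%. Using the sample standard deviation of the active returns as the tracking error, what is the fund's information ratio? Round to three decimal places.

Mean return μ = -2.40 / 8 = -0.3000%
Σ(r − μ)² = (1.3 − (-0.3000))² + (2.2 − (-0.3000))² + … = 29.7200
σ = √[29.7200 / 7] = 2.0605%
IR = μ / tracking error = -0.3000 / 2.0605 = -0.1456

-0.146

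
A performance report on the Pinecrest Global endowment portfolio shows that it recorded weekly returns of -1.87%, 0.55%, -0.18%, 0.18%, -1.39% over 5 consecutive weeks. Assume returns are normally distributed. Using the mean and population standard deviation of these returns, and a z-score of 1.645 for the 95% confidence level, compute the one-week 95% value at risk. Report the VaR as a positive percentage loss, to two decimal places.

2.07

Mean return μ = -2.710 / 5 = -0.5420%
Σ(r − μ)² = 4.3275; population σ = √(4.3275/5) = 0.9303%
VaR = −(μ − z·σ) = −(-0.5420 − 1.645 × 0.9303) = −(-2.0723) = 2.0723%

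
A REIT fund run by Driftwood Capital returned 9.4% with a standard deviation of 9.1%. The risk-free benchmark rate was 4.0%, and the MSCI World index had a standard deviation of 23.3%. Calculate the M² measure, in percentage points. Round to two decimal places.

Sharpe = (Rp − Rf) / σp = (9.4% − 4.0%) / 9.1% = 0.5934
M² = Rf + Sharpe × σm = 4.0% + 0.5934 × 23.3% = 17.8262%

17.83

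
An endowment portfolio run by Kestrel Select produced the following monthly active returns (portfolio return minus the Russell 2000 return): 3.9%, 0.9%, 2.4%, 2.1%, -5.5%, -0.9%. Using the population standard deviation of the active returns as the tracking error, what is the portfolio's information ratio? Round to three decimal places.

μ = (3.9 + 0.9 + 2.4 + 2.1 − 5.5 − 0.9) / 6 = 0.4833%
Σ(r − μ)² = (3.9 − 0.4833)² + (0.9 − 0.4833)² + (2.4 − 0.4833)² + … = 55.8483
population σ = √(55.8483 / 6) = √9.3081 = 3.0509%
IR = μ / tracking error = 0.4833 / 3.0509 = 0.1584

0.158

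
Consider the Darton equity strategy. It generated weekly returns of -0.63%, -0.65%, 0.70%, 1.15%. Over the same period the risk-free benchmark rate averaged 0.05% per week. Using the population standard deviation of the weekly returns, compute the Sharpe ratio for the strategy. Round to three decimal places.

r̄ = (-0.63 − 0.65 + 0.7 + 1.15) / 4 = 0.1425%
Σ(r − r̄)² = 2.5507; population σ = √(2.5507/4) = 0.7985%
Sharpe = (r̄ − rf) / σ = (0.1425 − 0.05) / 0.7985 = 0.0925 / 0.7985 = 0.1158

0.116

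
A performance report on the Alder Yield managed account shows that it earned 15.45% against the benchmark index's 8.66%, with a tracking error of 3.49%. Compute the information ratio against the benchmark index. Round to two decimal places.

IR = (Rp − Rb) / TE = (15.45% − 8.66%) / 3.49% = 6.79% / 3.49% = 1.9456

1.95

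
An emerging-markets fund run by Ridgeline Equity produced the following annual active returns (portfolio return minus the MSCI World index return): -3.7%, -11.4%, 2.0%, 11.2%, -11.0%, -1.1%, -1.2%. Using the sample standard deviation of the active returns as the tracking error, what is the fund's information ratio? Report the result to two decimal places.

r̄ = (-3.7 − 11.4 + 2 + 11.2 − 11 − 1.1 − 1.2) / 7 = -2.1714%
Σ(r − r̄)² = (-3.7 − (-2.1714))² + (-11.4 − (-2.1714))² + … = 363.7343
sample σ = √(363.7343 / 6) = √60.6224 = 7.7860%
IR = r̄ / tracking error = -2.1714 / 7.7860 = -0.2789

-0.28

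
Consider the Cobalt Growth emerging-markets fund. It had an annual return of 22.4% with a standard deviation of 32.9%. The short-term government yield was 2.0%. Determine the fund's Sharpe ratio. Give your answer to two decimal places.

Sharpe = (Rp − Rf) / σp = (22.4% − 2.0%) / 32.9% = 20.40% / 32.9% = 0.6201

0.62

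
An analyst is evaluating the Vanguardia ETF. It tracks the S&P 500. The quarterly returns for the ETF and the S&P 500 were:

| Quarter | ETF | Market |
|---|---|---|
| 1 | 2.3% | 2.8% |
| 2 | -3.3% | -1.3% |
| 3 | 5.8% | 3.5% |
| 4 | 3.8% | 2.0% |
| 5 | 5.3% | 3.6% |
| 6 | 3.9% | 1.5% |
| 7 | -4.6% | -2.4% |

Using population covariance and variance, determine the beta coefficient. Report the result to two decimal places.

r̄p = 1.8857%,  r̄m = 1.3857%
Cov = Σ(rp − r̄p)(rm − r̄m) / 7 = 8.0441
Var(rm) = Σ(rm − r̄m)² / 7 = 4.7584
β = Cov / Var = 8.0441 / 4.7584 = 1.6905

1.69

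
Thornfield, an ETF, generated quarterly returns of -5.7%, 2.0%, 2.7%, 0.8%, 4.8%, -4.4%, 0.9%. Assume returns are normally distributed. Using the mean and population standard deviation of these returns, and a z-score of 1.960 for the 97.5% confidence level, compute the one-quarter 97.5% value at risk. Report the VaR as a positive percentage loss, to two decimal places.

6.77

r̄ = (-5.7 + 2 + 2.7 + 0.8 + 4.8 − 4.4 + 0.9) / 7 = 0.1571%
Population σ = √[Σ(r − r̄)² / 7] = √[87.4571 / 7] = √12.4939 = 3.5347%
VaR = −(r̄ − z·σ) = −(0.1571 − 1.960 × 3.5347) = −(-6.7709) = 6.7709%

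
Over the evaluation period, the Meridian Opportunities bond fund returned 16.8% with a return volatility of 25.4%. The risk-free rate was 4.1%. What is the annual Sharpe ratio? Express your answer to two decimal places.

Sharpe = (Rp − Rf) / σp = (16.8% − 4.1%) / 25.4% = 12.70% / 25.4% = 0.5000

0.50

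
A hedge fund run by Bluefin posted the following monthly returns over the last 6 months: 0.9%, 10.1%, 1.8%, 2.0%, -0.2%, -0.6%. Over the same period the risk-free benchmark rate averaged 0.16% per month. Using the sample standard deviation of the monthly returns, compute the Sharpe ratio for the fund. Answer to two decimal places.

Mean return r̄ = 14.00 / 6 = 2.3333%
Sample σ = √[Σ(r − r̄)² / 5] = √[77.7933 / 5] = √15.5587 = 3.9445%
Sharpe = (r̄ − rf) / σ = (2.3333 − 0.16) / 3.9445 = 2.1733 / 3.9445 = 0.5510

0.55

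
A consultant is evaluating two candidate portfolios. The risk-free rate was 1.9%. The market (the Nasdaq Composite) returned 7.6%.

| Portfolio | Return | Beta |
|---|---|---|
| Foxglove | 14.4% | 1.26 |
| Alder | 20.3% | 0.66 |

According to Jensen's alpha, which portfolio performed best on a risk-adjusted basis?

Foxglove: α = 14.4% − [1.9% + 1.26 × (7.6% − 1.9%)] = 5.318
Alder: α = 20.3% − [1.9% + 0.66 × (7.6% − 1.9%)] = 14.638
Highest: Alder (14.638).

Alder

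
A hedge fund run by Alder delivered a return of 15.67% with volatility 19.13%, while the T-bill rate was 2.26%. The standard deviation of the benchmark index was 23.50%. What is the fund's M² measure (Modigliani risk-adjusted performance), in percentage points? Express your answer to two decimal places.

Sharpe = (Rp − Rf) / σp = (15.67% − 2.26%) / 19.13% = 0.7010
M² = Rf + Sharpe × σm = 2.26% + 0.7010 × 23.50% = 18.7335%

18.73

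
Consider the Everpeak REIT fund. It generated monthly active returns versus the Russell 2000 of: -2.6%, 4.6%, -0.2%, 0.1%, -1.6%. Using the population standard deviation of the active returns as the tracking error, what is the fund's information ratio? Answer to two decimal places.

0.02

r̄ = (-2.6 + 4.6 − 0.2 + 0.1 − 1.6) / 5 = 0.30 / 5 = 0.0600%
Population σ = √[Σ(r − r̄)² / 5] = √[30.5120 / 5] = √6.1024 = 2.4703%
IR = r̄ / tracking error = 0.0600 / 2.4703 = 0.0243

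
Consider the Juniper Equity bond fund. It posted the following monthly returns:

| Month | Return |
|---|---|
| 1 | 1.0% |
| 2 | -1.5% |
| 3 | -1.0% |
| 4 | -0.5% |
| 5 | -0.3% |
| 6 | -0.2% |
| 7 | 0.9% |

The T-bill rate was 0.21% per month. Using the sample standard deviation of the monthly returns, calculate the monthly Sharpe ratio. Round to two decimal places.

r̄ = (1 − 1.5 − 1 − 0.5 − 0.3 − 0.2 + 0.9) / 7 = -1.60 / 7 = -0.2286%
Σ(r − r̄)² = (1 − (-0.2286))² + (-1.5 − (-0.2286))² + (-1 − (-0.2286))² + … = 5.0743
sample σ = √(5.0743 / 6) = √0.8457 = 0.9196%
Sharpe = (r̄ − rf) / σ = (-0.2286 − 0.21) / 0.9196 = -0.4386 / 0.9196 = -0.4769

-0.48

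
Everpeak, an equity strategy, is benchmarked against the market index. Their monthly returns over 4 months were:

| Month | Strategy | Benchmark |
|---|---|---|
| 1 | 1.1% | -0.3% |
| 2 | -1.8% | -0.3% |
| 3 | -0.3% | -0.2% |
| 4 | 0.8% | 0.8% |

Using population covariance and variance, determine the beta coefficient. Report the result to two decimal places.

r̄p = -0.0500%,  r̄m = 0.0000%
Cov = Σ(rp − r̄p)(rm − r̄m) / 4 = 0.2275
Var(rm) = Σ(rm − r̄m)² / 4 = 0.2150
β = Cov / Var = 0.2275 / 0.2150 = 1.0581

1.06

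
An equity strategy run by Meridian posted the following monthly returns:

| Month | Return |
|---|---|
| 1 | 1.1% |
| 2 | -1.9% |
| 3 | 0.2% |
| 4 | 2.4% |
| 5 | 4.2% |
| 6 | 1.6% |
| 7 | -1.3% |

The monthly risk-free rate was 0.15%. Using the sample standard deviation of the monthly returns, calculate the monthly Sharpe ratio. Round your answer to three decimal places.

0.355

r̄ = (1.1 − 1.9 + 0.2 + 2.4 + 4.2 + 1.6 − 1.3) / 7 = 6.30 / 7 = 0.9000%
Sample σ = √[Σ(r − r̄)² / 6] = √[26.8400 / 6] = √4.4733 = 2.1150%
Sharpe = (r̄ − rf) / σ = (0.9000 − 0.15) / 2.1150 = 0.7500 / 2.1150 = 0.3546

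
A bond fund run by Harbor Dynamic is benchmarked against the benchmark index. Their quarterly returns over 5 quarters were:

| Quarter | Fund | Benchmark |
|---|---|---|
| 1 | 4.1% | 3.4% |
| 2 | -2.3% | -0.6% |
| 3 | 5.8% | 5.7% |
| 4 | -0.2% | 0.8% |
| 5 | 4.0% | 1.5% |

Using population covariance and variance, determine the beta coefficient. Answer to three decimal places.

r̄p = 2.2800%,  r̄m = 2.1600%
Cov = Σ(rp − r̄p)(rm − r̄m) / 5 = 5.9192
Var(rm) = Σ(rm − r̄m)² / 5 = 4.7944
β = Cov / Var = 5.9192 / 4.7944 = 1.2346

1.235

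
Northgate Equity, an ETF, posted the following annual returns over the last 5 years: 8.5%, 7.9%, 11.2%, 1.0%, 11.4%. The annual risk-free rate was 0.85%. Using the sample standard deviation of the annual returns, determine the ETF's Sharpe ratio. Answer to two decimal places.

1.70

r̄ = (8.5 + 7.9 + 11.2 + 1 + 11.4) / 5 = 40.00 / 5 = 8.0000%
Sample std dev = √[71.0600 / 4] = 4.2149%
Sharpe = (r̄ − rf) / σ = (8.0000 − 0.85) / 4.2149 = 7.1500 / 4.2149 = 1.6964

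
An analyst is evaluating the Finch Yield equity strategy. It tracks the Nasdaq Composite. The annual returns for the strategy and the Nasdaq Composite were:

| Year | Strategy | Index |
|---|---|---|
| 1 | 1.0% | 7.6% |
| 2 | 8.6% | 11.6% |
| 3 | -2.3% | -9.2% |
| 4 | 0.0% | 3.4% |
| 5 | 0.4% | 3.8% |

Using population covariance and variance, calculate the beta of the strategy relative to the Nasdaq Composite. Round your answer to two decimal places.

0.42

r̄p = 1.5400%,  r̄m = 3.4400%
Cov = Σ(rp − r̄p)(rm − r̄m) / 5 = 20.7104
Var(rm) = Σ(rm − r̄m)² / 5 = 48.7584
β = Cov / Var = 20.7104 / 48.7584 = 0.4248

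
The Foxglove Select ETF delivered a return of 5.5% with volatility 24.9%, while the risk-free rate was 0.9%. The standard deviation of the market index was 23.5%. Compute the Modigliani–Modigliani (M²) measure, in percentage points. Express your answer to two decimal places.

Sharpe = (Rp − Rf) / σp = (5.5% − 0.9%) / 24.9% = 0.1847
M² = Rf + Sharpe × σm = 0.9% + 0.1847 × 23.5% = 5.2405%

5.24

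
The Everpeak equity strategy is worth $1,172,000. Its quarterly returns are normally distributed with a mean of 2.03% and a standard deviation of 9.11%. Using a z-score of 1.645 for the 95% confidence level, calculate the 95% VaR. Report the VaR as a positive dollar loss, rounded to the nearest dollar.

Return at the 95% tail: μ − z·σ = 2.03% − 1.645 × 9.11% = 2.03 − 14.98595 = -12.95595%
VaR = −(-12.95595%) × $1,172,000 = 12.95595% × $1,172,000 = $151,844

$151,844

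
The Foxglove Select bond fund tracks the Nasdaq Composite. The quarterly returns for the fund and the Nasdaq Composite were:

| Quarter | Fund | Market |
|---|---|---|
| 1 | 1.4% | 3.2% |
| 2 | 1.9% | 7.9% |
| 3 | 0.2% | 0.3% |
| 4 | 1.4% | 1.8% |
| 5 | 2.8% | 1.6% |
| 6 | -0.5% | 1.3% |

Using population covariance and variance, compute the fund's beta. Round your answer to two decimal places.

r̄p = 1.2000%,  r̄m = 2.6833%
Cov = Σ(rp − r̄p)(rm − r̄m) / 6 = 1.0967
Var(rm) = Σ(rm − r̄m)² / 6 = 6.1714
β = Cov / Var = 1.0967 / 6.1714 = 0.1777

0.18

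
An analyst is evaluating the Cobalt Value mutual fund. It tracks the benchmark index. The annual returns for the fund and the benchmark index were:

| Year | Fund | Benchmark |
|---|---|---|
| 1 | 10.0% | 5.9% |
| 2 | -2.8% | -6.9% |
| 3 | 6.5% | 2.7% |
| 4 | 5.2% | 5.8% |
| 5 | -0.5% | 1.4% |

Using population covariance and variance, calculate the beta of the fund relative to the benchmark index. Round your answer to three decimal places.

r̄p = 3.6800%,  r̄m = 1.7800%
Cov = Σ(rp − r̄p)(rm − r̄m) / 5 = 18.5156
Var(rm) = Σ(rm − r̄m)² / 5 = 21.8936
β = Cov / Var = 18.5156 / 21.8936 = 0.8457

0.846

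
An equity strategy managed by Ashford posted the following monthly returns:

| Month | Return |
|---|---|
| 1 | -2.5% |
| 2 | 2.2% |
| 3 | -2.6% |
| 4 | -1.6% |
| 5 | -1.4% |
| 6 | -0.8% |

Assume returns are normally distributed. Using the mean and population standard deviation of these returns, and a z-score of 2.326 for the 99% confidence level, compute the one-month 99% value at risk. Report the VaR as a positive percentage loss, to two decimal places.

r̄ = (-2.5 + 2.2 − 2.6 − 1.6 − 1.4 − 0.8) / 6 = -6.70 / 6 = -1.1167%
Σ(r − r̄)² = 15.5283; population σ = √(15.5283/6) = 1.6087%
VaR = −(r̄ − z·σ) = −(-1.1167 − 2.326 × 1.6087) = −(-4.8585) = 4.8585%

4.86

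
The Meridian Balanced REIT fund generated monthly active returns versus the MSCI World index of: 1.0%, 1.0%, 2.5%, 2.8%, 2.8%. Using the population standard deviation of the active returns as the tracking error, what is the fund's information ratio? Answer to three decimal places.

2.405

r̄ = (1 + 1 + 2.5 + 2.8 + 2.8) / 5 = 2.0200%
Σ(r − r̄)² = (1 − 2.0200)² + (1 − 2.0200)² + (2.5 − 2.0200)² + … = 3.5280
population σ = √(3.5280 / 5) = √0.7056 = 0.8400%
IR = r̄ / tracking error = 2.0200 / 0.8400 = 2.4048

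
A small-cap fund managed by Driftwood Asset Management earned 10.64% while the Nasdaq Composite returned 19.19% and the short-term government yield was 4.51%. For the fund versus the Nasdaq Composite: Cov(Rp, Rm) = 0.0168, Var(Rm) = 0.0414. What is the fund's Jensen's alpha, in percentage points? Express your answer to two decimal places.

β = Cov / Var = 0.0168 / 0.0414 = 0.4058
E[R] = Rf + β(Rm − Rf) = 4.51% + 0.4058 × (19.19% − 4.51%) = 10.4671%
α = Rp − E[R] = 10.64% − 10.4671% = 0.1729

0.17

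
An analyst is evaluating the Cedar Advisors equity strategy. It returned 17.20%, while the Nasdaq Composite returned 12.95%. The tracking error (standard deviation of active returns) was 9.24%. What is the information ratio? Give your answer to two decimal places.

0.46

IR = (Rp − Rb) / TE = (17.20% − 12.95%) / 9.24% = 4.25% / 9.24% = 0.4600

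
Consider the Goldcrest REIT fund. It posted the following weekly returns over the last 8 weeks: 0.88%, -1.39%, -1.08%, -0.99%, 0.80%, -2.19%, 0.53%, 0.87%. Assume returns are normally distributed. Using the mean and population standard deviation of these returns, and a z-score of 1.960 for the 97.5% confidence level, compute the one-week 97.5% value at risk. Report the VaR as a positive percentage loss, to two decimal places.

Mean return r̄ = -2.570 / 8 = -0.3213%
Σ(r − r̄)² = (0.88 − (-0.3213))² + (-1.39 − (-0.3213))² + … = 10.5013
σ = √[10.5013 / 8] = 1.1457%
VaR = −(r̄ − z·σ) = −(-0.3213 − 1.960 × 1.1457) = −(-2.5669) = 2.5669%

2.57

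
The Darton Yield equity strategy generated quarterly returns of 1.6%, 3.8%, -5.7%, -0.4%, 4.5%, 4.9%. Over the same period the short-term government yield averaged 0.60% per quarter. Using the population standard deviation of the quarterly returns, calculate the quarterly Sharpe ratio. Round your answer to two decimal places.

0.23

Mean return r̄ = 8.70 / 6 = 1.4500%
Population std dev = √[81.2950 / 6] = 3.6809%
Sharpe = (r̄ − rf) / σ = (1.4500 − 0.6) / 3.6809 = 0.8500 / 3.6809 = 0.2309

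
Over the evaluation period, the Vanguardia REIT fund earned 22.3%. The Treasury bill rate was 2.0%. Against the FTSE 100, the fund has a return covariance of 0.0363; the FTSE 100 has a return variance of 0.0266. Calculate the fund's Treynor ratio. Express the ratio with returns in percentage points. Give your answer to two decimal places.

14.88

β = Cov / Var = 0.0363 / 0.0266 = 1.3647
Treynor = (Rp − Rf) / β = (22.3% − 2.0%) / 1.3647 = 20.30 / 1.3647 = 14.8751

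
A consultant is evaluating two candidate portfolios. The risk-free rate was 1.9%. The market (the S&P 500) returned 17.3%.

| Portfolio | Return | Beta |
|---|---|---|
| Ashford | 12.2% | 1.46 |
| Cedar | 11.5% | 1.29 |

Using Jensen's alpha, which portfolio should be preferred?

Ashford: α = 12.2% − [1.9% + 1.46 × (17.3% − 1.9%)] = -12.184
Cedar: α = 11.5% − [1.9% + 1.29 × (17.3% − 1.9%)] = -10.266
Highest: Cedar (-10.266).

Cedar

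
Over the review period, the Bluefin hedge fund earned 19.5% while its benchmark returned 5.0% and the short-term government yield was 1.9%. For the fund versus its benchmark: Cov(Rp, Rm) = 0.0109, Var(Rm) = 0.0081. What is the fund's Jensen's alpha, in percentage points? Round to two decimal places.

13.43

β = Cov / Var = 0.0109 / 0.0081 = 1.3457
E[R] = Rf + β(Rm − Rf) = 1.9% + 1.3457 × (5.0% − 1.9%) = 6.0717%
α = Rp − E[R] = 19.5% − 6.0717% = 13.4283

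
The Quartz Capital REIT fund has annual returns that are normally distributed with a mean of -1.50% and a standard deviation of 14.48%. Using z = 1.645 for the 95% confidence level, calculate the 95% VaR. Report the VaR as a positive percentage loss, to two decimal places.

25.32

VaR (as % loss) = −(μ − z·σ) = −(-1.50% − 1.645 × 14.48%) = −(-25.3196%) = 25.3196%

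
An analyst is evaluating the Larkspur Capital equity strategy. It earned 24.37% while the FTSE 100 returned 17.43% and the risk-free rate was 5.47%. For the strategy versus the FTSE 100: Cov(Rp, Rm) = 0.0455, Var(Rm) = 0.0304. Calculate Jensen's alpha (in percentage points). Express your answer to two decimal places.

β = Cov / Var = 0.0455 / 0.0304 = 1.4967
E[R] = Rf + β(Rm − Rf) = 5.47% + 1.4967 × (17.43% − 5.47%) = 23.3705%
α = Rp − E[R] = 24.37% − 23.3705% = 0.9995

1.00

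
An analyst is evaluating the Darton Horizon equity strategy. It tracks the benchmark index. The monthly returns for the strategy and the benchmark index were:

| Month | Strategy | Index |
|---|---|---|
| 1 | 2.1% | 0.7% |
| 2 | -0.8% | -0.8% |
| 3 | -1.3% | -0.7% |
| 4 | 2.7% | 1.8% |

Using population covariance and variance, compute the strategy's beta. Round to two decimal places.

r̄p = 0.6750%,  r̄m = 0.2500%
Cov = Σ(rp − r̄p)(rm − r̄m) / 4 = 1.8013
Var(rm) = Σ(rm − r̄m)² / 4 = 1.1525
β = Cov / Var = 1.8013 / 1.1525 = 1.5630

1.56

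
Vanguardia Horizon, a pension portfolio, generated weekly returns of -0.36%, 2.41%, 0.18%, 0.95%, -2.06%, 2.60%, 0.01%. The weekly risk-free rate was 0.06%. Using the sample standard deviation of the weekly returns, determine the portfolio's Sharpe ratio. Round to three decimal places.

r̄ = (-0.36 + 2.41 + 0.18 + 0.95 − 2.06 + 2.6 + 0.01) / 7 = 0.5329%
Σ(r − r̄)² = (-0.36 − 0.5329)² + (2.41 − 0.5329)² + … = 15.8887
sample σ = √(15.8887 / 6) = √2.6481 = 1.6273%
Sharpe = (r̄ − rf) / σ = (0.5329 − 0.06) / 1.6273 = 0.4729 / 1.6273 = 0.2906

0.291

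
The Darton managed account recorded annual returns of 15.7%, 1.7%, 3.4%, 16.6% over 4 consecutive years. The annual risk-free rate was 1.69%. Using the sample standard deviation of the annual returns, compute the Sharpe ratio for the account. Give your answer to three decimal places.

μ = (15.7 + 1.7 + 3.4 + 16.6) / 4 = 9.3500%
Σ(r − μ)² = 186.8100; sample σ = √(186.8100/3) = 7.8911%
Sharpe = (μ − rf) / σ = (9.3500 − 1.69) / 7.8911 = 7.6600 / 7.8911 = 0.9707

0.971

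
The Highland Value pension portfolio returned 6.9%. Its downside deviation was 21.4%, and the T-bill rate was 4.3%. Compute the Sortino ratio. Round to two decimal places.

Sortino = (Rp − Rf) / σd = (6.9% − 4.3%) / 21.4% = 2.60% / 21.4% = 0.1215

0.12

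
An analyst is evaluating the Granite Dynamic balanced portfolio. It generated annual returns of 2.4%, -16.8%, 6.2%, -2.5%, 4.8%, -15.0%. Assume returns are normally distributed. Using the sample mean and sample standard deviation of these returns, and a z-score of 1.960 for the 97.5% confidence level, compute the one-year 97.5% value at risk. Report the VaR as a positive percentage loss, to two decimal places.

23.24

Mean return r̄ = -20.90 / 6 = -3.4833%
Sample σ = √[Σ(r − r̄)² / 5] = √[507.9283 / 5] = √101.5857 = 10.0790%
VaR = −(r̄ − z·σ) = −(-3.4833 − 1.960 × 10.0790) = −(-23.2381) = 23.2381%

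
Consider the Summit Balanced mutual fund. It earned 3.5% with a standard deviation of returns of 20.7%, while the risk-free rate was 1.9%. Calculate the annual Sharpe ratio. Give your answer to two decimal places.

0.08

Sharpe = (Rp − Rf) / σp = (3.5% − 1.9%) / 20.7% = 1.60% / 20.7% = 0.0773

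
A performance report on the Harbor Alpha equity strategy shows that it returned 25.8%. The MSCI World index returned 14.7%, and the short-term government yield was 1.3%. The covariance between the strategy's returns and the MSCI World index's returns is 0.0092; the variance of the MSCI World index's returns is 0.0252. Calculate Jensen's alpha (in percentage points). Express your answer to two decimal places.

β = Cov / Var = 0.0092 / 0.0252 = 0.3651
E[R] = Rf + β(Rm − Rf) = 1.3% + 0.3651 × (14.7% − 1.3%) = 6.1923%
α = Rp − E[R] = 25.8% − 6.1923% = 19.6077

19.61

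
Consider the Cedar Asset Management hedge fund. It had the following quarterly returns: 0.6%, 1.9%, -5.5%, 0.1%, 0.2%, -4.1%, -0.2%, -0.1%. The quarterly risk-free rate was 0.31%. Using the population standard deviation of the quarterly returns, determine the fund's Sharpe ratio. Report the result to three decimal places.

Mean return r̄ = -7.10 / 8 = -0.8875%
Σ(r − r̄)² = (0.6 − (-0.8875))² + (1.9 − (-0.8875))² + (-5.5 − (-0.8875))² + … = 44.8288
σ = √[44.8288 / 8] = 2.3672%
Sharpe = (r̄ − rf) / σ = (-0.8875 − 0.31) / 2.3672 = -1.1975 / 2.3672 = -0.5059

-0.506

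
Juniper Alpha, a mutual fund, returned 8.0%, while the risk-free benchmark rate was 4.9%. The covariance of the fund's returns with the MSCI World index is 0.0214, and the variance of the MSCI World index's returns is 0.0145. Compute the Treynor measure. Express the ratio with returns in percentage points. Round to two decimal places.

β = Cov / Var = 0.0214 / 0.0145 = 1.4759
Treynor = (Rp − Rf) / β = (8.0% − 4.9%) / 1.4759 = 3.10 / 1.4759 = 2.1004

2.10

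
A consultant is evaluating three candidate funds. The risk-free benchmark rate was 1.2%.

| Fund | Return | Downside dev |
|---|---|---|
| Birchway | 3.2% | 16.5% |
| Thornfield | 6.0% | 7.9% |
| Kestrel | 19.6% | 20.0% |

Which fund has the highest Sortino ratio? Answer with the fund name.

Kestrel

Birchway: Sortino ratio = (3.2% − 1.2%) / 16.5% = 0.121
Thornfield: Sortino ratio = (6.0% − 1.2%) / 7.9% = 0.608
Kestrel: Sortino ratio = (19.6% − 1.2%) / 20.0% = 0.920
Highest: Kestrel (0.920).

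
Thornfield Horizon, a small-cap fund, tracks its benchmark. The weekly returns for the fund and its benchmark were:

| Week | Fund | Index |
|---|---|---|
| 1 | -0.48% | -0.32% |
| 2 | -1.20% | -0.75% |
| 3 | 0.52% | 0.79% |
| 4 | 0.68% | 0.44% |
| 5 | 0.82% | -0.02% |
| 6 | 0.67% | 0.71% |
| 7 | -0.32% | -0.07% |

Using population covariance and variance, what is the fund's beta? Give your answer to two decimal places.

r̄p = 0.0986%,  r̄m = 0.1114%
Cov = Σ(rp − r̄p)(rm − r̄m) / 7 = 0.3098
Var(rm) = Σ(rm − r̄m)² / 7 = 0.2722
β = Cov / Var = 0.3098 / 0.2722 = 1.1381

1.14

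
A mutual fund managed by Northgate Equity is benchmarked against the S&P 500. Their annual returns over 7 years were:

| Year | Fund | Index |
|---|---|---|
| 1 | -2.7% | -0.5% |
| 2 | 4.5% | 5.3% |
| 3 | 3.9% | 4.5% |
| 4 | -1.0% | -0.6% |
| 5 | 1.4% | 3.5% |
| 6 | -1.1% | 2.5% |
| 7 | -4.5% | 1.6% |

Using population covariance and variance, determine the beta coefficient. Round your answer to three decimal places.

r̄p = 0.0714%,  r̄m = 2.3286%
Cov = Σ(rp − r̄p)(rm − r̄m) / 7 = 5.3051
Var(rm) = Σ(rm − r̄m)² / 7 = 4.5792
β = Cov / Var = 5.3051 / 4.5792 = 1.1585

1.159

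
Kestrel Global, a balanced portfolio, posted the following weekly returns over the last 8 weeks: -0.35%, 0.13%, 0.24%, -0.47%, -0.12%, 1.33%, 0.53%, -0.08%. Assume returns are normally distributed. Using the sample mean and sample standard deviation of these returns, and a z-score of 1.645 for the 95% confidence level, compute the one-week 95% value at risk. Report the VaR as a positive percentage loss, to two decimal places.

r̄ = (-0.35 + 0.13 + 0.24 − 0.47 − 0.12 + 1.33 + 0.53 − 0.08) / 8 = 1.210 / 8 = 0.1513%
Sample σ = √[Σ(r − r̄)² / 7] = √[2.3055 / 7] = √0.3294 = 0.5739%
VaR = −(r̄ − z·σ) = −(0.1513 − 1.645 × 0.5739) = −(-0.7928) = 0.7928%

0.79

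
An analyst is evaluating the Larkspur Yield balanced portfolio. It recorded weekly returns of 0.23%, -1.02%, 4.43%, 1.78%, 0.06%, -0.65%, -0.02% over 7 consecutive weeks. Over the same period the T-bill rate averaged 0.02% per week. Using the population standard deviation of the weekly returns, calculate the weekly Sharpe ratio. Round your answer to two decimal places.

r̄ = (0.23 − 1.02 + 4.43 + 1.78 + 0.06 − 0.65 − 0.02) / 7 = 0.6871%
Population σ = √[Σ(r − r̄)² / 7] = √[21.0079 / 7] = √3.0011 = 1.7324%
Sharpe = (r̄ − rf) / σ = (0.6871 − 0.02) / 1.7324 = 0.6671 / 1.7324 = 0.3851

0.39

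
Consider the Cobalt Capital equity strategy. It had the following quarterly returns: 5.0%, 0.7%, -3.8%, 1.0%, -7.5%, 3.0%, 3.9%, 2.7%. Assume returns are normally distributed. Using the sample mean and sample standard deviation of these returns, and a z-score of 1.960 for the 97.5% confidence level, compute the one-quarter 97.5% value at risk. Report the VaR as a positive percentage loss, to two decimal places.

7.68

Mean return r̄ = 5.00 / 8 = 0.6250%
Σ(r − r̄)² = (5 − 0.6250)² + (0.7 − 0.6250)² + … = 125.5550
sample σ = √(125.5550 / 7) = √17.9364 = 4.2351%
VaR = −(r̄ − z·σ) = −(0.6250 − 1.960 × 4.2351) = −(-7.6758) = 7.6758%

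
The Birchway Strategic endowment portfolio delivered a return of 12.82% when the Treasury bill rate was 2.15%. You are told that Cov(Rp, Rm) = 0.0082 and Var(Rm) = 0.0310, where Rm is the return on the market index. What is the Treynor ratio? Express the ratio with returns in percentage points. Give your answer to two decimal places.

40.34

β = Cov / Var = 0.0082 / 0.0310 = 0.2645
Treynor = (Rp − Rf) / β = (12.82% − 2.15%) / 0.2645 = 10.67 / 0.2645 = 40.3403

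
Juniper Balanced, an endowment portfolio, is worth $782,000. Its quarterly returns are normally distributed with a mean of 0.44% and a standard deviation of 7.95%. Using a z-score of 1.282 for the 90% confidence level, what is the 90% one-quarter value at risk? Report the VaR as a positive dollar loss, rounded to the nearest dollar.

$76,260

Return at the 90% tail: μ − z·σ = 0.44% − 1.282 × 7.95% = 0.44 − 10.1919 = -9.7519%
VaR = −(-9.7519%) × $782,000 = 9.7519% × $782,000 = $76,260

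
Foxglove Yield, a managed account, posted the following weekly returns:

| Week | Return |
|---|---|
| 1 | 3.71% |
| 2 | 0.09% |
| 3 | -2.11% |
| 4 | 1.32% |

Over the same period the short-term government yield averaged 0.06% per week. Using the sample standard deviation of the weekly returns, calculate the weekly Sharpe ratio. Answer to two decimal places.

0.29

r̄ = (3.71 + 0.09 − 2.11 + 1.32) / 4 = 0.7525%
Σ(r − r̄)² = (3.71 − 0.7525)² + (0.09 − 0.7525)² + (-2.11 − 0.7525)² + … = 17.7017
sample σ = √(17.7017 / 3) = √5.9006 = 2.4291%
Sharpe = (r̄ − rf) / σ = (0.7525 − 0.06) / 2.4291 = 0.6925 / 2.4291 = 0.2851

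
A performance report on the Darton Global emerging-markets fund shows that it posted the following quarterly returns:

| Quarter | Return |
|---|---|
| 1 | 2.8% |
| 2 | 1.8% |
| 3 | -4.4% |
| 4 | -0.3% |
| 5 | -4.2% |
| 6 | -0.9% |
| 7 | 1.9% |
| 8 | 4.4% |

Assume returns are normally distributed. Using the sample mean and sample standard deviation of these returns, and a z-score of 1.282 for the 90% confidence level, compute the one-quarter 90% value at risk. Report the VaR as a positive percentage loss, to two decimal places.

3.97

r̄ = (2.8 + 1.8 − 4.4 − 0.3 − 4.2 − 0.9 + 1.9 + 4.4) / 8 = 1.10 / 8 = 0.1375%
Σ(r − r̄)² = 71.7988; sample σ = √(71.7988/7) = 3.2027%
VaR = −(r̄ − z·σ) = −(0.1375 − 1.282 × 3.2027) = −(-3.9684) = 3.9684%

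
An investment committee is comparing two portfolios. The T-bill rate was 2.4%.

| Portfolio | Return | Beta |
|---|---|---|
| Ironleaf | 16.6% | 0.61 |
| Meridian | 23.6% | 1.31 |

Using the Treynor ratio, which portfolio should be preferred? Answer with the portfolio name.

Ironleaf: Treynor = (16.6% − 2.4%) / 0.61 = 23.279
Meridian: Treynor = (23.6% − 2.4%) / 1.31 = 16.183
Highest: Ironleaf (23.279).

Ironleaf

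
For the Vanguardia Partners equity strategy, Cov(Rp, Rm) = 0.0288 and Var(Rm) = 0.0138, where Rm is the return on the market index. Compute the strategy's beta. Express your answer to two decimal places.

2.09

β = Cov(Rp, Rm) / Var(Rm) = 0.0288 / 0.0138 = 2.0870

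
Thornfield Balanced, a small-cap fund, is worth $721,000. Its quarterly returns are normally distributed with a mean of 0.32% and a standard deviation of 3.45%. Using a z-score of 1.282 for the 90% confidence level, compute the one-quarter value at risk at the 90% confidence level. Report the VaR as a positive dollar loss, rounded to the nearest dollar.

$29,582

Return at the 90% tail: μ − z·σ = 0.32% − 1.282 × 3.45% = 0.32 − 4.4229 = -4.1029%
VaR = −(-4.1029%) × $721,000 = 4.1029% × $721,000 = $29,582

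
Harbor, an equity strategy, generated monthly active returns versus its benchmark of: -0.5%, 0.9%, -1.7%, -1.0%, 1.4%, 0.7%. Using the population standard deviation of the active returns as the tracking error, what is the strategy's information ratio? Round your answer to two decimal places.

Mean return r̄ = -0.20 / 6 = -0.0333%
Σ(r − r̄)² = (-0.5 − (-0.0333))² + (0.9 − (-0.0333))² + … = 7.3933
σ = √[7.3933 / 6] = 1.1101%
IR = r̄ / tracking error = -0.0333 / 1.1101 = -0.0300

-0.03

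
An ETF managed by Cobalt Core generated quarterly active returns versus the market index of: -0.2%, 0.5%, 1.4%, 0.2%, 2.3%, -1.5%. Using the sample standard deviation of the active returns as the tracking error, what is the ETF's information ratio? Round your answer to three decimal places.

r̄ = (-0.2 + 0.5 + 1.4 + 0.2 + 2.3 − 1.5) / 6 = 0.4500%
Σ(r − r̄)² = 8.6150; sample σ = √(8.6150/5) = 1.3126%
IR = r̄ / tracking error = 0.4500 / 1.3126 = 0.3428

0.343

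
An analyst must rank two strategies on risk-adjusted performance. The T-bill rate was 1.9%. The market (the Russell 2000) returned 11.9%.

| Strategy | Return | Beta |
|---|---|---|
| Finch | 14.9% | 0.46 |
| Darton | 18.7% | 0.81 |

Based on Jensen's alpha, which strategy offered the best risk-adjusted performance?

Darton

Finch: α = 14.9% − [1.9% + 0.46 × (11.9% − 1.9%)] = 8.400
Darton: α = 18.7% − [1.9% + 0.81 × (11.9% − 1.9%)] = 8.700
Highest: Darton (8.700).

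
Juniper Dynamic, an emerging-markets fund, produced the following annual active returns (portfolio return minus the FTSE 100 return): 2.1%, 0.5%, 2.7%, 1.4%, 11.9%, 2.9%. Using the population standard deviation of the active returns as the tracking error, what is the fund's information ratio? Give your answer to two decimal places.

0.94

Mean return r̄ = 21.50 / 6 = 3.5833%
Population σ = √[Σ(r − r̄)² / 6] = √[86.8883 / 6] = √14.4814 = 3.8054%
IR = r̄ / tracking error = 3.5833 / 3.8054 = 0.9416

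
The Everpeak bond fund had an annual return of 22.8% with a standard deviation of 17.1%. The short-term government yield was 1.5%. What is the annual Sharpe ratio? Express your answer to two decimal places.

Sharpe = (Rp − Rf) / σp = (22.8% − 1.5%) / 17.1% = 21.30% / 17.1% = 1.2456

1.25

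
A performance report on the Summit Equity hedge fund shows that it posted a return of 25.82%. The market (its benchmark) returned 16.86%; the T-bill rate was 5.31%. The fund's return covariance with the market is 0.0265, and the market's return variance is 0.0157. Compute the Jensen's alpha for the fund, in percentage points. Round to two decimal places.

β = Cov / Var = 0.0265 / 0.0157 = 1.6879
E[R] = Rf + β(Rm − Rf) = 5.31% + 1.6879 × (16.86% − 5.31%) = 24.8052%
α = Rp − E[R] = 25.82% − 24.8052% = 1.0148

1.01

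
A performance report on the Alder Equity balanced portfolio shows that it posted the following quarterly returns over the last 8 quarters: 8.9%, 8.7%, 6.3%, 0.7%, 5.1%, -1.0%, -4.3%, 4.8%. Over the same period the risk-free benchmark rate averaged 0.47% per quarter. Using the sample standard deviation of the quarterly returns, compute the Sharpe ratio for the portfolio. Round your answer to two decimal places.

r̄ = (8.9 + 8.7 + 6.3 + 0.7 + 5.1 − 1 − 4.3 + 4.8) / 8 = 3.6500%
Sample σ = √[Σ(r − r̄)² / 7] = √[157.0400 / 7] = √22.4343 = 4.7365%
Sharpe = (r̄ − rf) / σ = (3.6500 − 0.47) / 4.7365 = 3.1800 / 4.7365 = 0.6714

0.67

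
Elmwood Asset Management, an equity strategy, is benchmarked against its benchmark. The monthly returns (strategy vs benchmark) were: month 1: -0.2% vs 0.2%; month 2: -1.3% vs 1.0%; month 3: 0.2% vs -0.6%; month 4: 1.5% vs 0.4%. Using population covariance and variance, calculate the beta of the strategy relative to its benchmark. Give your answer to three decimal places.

-0.695

r̄p = 0.0500%,  r̄m = 0.2500%
Cov = Σ(rp − r̄p)(rm − r̄m) / 4 = -0.2275
Var(rm) = Σ(rm − r̄m)² / 4 = 0.3275
β = Cov / Var = -0.2275 / 0.3275 = -0.6947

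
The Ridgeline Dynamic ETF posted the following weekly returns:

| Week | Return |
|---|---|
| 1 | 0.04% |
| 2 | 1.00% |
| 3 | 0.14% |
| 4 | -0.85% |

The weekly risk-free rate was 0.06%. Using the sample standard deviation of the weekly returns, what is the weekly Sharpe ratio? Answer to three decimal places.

0.030

Mean return μ = 0.330 / 4 = 0.0825%
Σ(r − μ)² = 1.7165; sample σ = √(1.7165/3) = 0.7564%
Sharpe = (μ − rf) / σ = (0.0825 − 0.06) / 0.7564 = 0.0225 / 0.7564 = 0.0297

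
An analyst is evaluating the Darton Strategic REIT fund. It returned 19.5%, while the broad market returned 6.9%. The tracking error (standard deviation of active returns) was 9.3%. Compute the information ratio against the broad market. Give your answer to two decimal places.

IR = (Rp − Rb) / TE = (19.5% − 6.9%) / 9.3% = 12.60% / 9.3% = 1.3548

1.35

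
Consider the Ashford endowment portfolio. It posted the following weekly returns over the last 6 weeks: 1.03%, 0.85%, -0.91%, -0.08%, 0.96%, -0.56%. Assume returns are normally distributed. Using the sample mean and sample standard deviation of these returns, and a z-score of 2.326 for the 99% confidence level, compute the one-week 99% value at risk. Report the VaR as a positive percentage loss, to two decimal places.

1.75

Mean return r̄ = 1.290 / 6 = 0.2150%
Σ(r − r̄)² = (1.03 − 0.2150)² + (0.85 − 0.2150)² + … = 3.5758
σ = √[3.5758 / 5] = 0.8457%
VaR = −(r̄ − z·σ) = −(0.2150 − 2.326 × 0.8457) = −(-1.7521) = 1.7521%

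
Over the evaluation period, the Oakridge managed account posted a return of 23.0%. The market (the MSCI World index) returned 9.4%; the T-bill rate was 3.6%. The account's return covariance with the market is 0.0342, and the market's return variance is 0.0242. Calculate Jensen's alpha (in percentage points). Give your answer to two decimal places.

11.20

β = Cov / Var = 0.0342 / 0.0242 = 1.4132
E[R] = Rf + β(Rm − Rf) = 3.6% + 1.4132 × (9.4% − 3.6%) = 11.7966%
α = Rp − E[R] = 23.0% − 11.7966% = 11.2034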